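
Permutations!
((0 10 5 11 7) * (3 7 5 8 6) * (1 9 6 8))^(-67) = (0 9 7 1 3 10 6)(5 11)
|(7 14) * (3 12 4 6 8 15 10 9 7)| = |(3 12 4 6 8 15 10 9 7 14)| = 10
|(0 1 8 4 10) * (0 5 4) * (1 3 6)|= |(0 3 6 1 8)(4 10 5)|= 15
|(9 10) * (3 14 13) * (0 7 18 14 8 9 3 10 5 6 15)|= 12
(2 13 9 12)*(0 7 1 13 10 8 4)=(0 7 1 13 9 12 2 10 8 4)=[7, 13, 10, 3, 0, 5, 6, 1, 4, 12, 8, 11, 2, 9]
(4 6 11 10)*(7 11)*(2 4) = (2 4 6 7 11 10) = [0, 1, 4, 3, 6, 5, 7, 11, 8, 9, 2, 10]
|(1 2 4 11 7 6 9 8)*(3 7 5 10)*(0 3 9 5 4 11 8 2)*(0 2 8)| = |(0 3 7 6 5 10 9 8 1 2 11 4)| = 12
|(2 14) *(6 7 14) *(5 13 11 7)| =7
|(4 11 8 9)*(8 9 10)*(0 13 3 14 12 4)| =|(0 13 3 14 12 4 11 9)(8 10)| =8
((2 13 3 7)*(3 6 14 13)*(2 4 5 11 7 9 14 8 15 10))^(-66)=(2 8 14)(3 15 13)(4 11)(5 7)(6 9 10)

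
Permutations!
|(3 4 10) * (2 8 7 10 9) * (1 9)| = 8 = |(1 9 2 8 7 10 3 4)|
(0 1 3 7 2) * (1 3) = (0 3 7 2) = [3, 1, 0, 7, 4, 5, 6, 2]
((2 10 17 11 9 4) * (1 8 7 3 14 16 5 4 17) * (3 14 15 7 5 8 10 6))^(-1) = (1 10)(2 4 5 8 16 14 7 15 3 6)(9 11 17)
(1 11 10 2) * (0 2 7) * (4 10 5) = (0 2 1 11 5 4 10 7) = [2, 11, 1, 3, 10, 4, 6, 0, 8, 9, 7, 5]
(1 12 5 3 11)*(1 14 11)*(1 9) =(1 12 5 3 9)(11 14) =[0, 12, 2, 9, 4, 3, 6, 7, 8, 1, 10, 14, 5, 13, 11]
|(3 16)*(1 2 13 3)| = 5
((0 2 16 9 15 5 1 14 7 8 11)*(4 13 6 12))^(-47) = (0 7 5 16 11 14 15 2 8 1 9)(4 13 6 12)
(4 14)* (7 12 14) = (4 7 12 14) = [0, 1, 2, 3, 7, 5, 6, 12, 8, 9, 10, 11, 14, 13, 4]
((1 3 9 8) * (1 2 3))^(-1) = (2 8 9 3)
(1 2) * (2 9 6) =[0, 9, 1, 3, 4, 5, 2, 7, 8, 6] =(1 9 6 2)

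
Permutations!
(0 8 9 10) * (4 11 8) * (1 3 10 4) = [1, 3, 2, 10, 11, 5, 6, 7, 9, 4, 0, 8] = (0 1 3 10)(4 11 8 9)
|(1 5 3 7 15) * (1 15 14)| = |(15)(1 5 3 7 14)| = 5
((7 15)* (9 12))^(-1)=(7 15)(9 12)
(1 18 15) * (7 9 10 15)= (1 18 7 9 10 15)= [0, 18, 2, 3, 4, 5, 6, 9, 8, 10, 15, 11, 12, 13, 14, 1, 16, 17, 7]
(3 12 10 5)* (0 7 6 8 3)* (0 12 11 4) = (0 7 6 8 3 11 4)(5 12 10) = [7, 1, 2, 11, 0, 12, 8, 6, 3, 9, 5, 4, 10]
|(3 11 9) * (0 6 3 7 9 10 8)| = 6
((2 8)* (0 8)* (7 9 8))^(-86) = (0 2 8 9 7)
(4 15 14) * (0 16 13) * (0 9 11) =(0 16 13 9 11)(4 15 14) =[16, 1, 2, 3, 15, 5, 6, 7, 8, 11, 10, 0, 12, 9, 4, 14, 13]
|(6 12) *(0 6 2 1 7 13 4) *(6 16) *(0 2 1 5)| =|(0 16 6 12 1 7 13 4 2 5)| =10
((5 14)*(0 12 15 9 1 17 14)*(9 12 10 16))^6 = (0 14 1 16)(5 17 9 10)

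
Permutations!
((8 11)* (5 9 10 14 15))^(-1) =(5 15 14 10 9)(8 11)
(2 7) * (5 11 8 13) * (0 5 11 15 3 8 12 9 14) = (0 5 15 3 8 13 11 12 9 14)(2 7) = [5, 1, 7, 8, 4, 15, 6, 2, 13, 14, 10, 12, 9, 11, 0, 3]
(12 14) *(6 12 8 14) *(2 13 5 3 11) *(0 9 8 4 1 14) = (0 9 8)(1 14 4)(2 13 5 3 11)(6 12) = [9, 14, 13, 11, 1, 3, 12, 7, 0, 8, 10, 2, 6, 5, 4]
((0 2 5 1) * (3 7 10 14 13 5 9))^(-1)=(0 1 5 13 14 10 7 3 9 2)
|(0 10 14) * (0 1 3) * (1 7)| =6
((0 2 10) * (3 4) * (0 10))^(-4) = ((10)(0 2)(3 4))^(-4) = (10)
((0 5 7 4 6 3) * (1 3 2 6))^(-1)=((0 5 7 4 1 3)(2 6))^(-1)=(0 3 1 4 7 5)(2 6)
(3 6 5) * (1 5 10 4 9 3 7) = [0, 5, 2, 6, 9, 7, 10, 1, 8, 3, 4] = (1 5 7)(3 6 10 4 9)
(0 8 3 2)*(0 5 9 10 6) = (0 8 3 2 5 9 10 6) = [8, 1, 5, 2, 4, 9, 0, 7, 3, 10, 6]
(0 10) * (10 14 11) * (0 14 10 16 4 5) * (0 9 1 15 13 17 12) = (0 10 14 11 16 4 5 9 1 15 13 17 12) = [10, 15, 2, 3, 5, 9, 6, 7, 8, 1, 14, 16, 0, 17, 11, 13, 4, 12]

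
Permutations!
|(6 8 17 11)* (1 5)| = 4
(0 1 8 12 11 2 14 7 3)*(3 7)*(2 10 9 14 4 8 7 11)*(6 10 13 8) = (0 1 7 11 13 8 12 2 4 6 10 9 14 3) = [1, 7, 4, 0, 6, 5, 10, 11, 12, 14, 9, 13, 2, 8, 3]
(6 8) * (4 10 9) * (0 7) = (0 7)(4 10 9)(6 8) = [7, 1, 2, 3, 10, 5, 8, 0, 6, 4, 9]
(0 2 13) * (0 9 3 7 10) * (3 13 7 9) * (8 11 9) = (0 2 7 10)(3 8 11 9 13) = [2, 1, 7, 8, 4, 5, 6, 10, 11, 13, 0, 9, 12, 3]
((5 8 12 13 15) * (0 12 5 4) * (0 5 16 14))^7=((0 12 13 15 4 5 8 16 14))^7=(0 16 5 15 12 14 8 4 13)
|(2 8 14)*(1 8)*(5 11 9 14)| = 7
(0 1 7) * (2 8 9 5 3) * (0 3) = [1, 7, 8, 2, 4, 0, 6, 3, 9, 5] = (0 1 7 3 2 8 9 5)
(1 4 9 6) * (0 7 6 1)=(0 7 6)(1 4 9)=[7, 4, 2, 3, 9, 5, 0, 6, 8, 1]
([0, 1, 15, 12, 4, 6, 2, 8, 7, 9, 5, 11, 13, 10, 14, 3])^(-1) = (2 6 5 10 13 12 3 15)(7 8)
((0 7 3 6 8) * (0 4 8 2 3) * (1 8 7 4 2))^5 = (8)(0 7 4)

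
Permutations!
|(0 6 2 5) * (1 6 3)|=6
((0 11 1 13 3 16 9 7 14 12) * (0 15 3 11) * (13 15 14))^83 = ((1 15 3 16 9 7 13 11)(12 14))^83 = (1 16 13 15 9 11 3 7)(12 14)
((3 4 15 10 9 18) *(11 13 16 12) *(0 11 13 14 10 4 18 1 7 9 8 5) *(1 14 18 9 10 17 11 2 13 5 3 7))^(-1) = ((0 2 13 16 12 5)(3 9 14 17 11 18 7 10 8)(4 15))^(-1) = (0 5 12 16 13 2)(3 8 10 7 18 11 17 14 9)(4 15)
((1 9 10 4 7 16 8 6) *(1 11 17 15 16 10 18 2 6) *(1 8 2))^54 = ((1 9 18)(2 6 11 17 15 16)(4 7 10))^54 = (18)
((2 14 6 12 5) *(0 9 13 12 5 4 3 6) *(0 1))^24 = (0 13 4 6 2 1 9 12 3 5 14)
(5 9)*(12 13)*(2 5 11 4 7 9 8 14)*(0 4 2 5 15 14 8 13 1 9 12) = (0 4 7 12 1 9 11 2 15 14 5 13) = [4, 9, 15, 3, 7, 13, 6, 12, 8, 11, 10, 2, 1, 0, 5, 14]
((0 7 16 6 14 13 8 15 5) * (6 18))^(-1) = ((0 7 16 18 6 14 13 8 15 5))^(-1) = (0 5 15 8 13 14 6 18 16 7)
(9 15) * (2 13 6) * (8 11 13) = (2 8 11 13 6)(9 15) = [0, 1, 8, 3, 4, 5, 2, 7, 11, 15, 10, 13, 12, 6, 14, 9]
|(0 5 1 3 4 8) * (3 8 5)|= 6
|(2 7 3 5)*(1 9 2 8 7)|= 12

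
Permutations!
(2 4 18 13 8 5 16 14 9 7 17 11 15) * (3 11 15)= (2 4 18 13 8 5 16 14 9 7 17 15)(3 11)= [0, 1, 4, 11, 18, 16, 6, 17, 5, 7, 10, 3, 12, 8, 9, 2, 14, 15, 13]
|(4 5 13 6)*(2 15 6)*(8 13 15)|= 12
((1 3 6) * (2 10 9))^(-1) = ((1 3 6)(2 10 9))^(-1) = (1 6 3)(2 9 10)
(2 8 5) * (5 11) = (2 8 11 5) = [0, 1, 8, 3, 4, 2, 6, 7, 11, 9, 10, 5]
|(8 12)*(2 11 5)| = 6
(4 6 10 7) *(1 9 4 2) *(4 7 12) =[0, 9, 1, 3, 6, 5, 10, 2, 8, 7, 12, 11, 4] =(1 9 7 2)(4 6 10 12)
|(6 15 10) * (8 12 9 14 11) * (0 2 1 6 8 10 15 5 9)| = 11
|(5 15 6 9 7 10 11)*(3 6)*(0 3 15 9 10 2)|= |(15)(0 3 6 10 11 5 9 7 2)|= 9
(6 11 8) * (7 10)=[0, 1, 2, 3, 4, 5, 11, 10, 6, 9, 7, 8]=(6 11 8)(7 10)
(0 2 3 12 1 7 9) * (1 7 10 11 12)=(0 2 3 1 10 11 12 7 9)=[2, 10, 3, 1, 4, 5, 6, 9, 8, 0, 11, 12, 7]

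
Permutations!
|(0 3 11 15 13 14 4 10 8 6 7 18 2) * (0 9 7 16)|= 44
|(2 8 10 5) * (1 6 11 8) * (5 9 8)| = 15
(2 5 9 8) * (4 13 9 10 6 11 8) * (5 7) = (2 7 5 10 6 11 8)(4 13 9) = [0, 1, 7, 3, 13, 10, 11, 5, 2, 4, 6, 8, 12, 9]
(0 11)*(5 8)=(0 11)(5 8)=[11, 1, 2, 3, 4, 8, 6, 7, 5, 9, 10, 0]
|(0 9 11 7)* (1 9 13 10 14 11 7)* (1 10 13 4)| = |(0 4 1 9 7)(10 14 11)| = 15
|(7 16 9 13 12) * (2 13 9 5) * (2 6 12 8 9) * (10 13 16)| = |(2 16 5 6 12 7 10 13 8 9)| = 10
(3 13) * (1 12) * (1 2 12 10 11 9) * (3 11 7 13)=(1 10 7 13 11 9)(2 12)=[0, 10, 12, 3, 4, 5, 6, 13, 8, 1, 7, 9, 2, 11]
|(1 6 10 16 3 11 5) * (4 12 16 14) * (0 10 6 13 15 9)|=13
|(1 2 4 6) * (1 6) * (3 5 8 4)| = 6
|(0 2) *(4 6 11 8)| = |(0 2)(4 6 11 8)| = 4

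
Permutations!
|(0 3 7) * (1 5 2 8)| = 12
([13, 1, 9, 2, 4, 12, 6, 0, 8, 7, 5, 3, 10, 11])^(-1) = (0 7 9 2 3 11 13)(5 10 12)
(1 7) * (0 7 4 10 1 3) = (0 7 3)(1 4 10) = [7, 4, 2, 0, 10, 5, 6, 3, 8, 9, 1]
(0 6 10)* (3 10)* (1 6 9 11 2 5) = (0 9 11 2 5 1 6 3 10) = [9, 6, 5, 10, 4, 1, 3, 7, 8, 11, 0, 2]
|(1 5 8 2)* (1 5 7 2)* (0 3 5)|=|(0 3 5 8 1 7 2)|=7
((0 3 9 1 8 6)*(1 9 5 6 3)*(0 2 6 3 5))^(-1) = (9)(0 3 5 8 1)(2 6)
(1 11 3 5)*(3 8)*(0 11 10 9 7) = [11, 10, 2, 5, 4, 1, 6, 0, 3, 7, 9, 8] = (0 11 8 3 5 1 10 9 7)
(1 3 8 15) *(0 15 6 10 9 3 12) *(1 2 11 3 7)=(0 15 2 11 3 8 6 10 9 7 1 12)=[15, 12, 11, 8, 4, 5, 10, 1, 6, 7, 9, 3, 0, 13, 14, 2]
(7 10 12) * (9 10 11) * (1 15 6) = (1 15 6)(7 11 9 10 12) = [0, 15, 2, 3, 4, 5, 1, 11, 8, 10, 12, 9, 7, 13, 14, 6]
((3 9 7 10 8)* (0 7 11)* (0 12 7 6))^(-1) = ((0 6)(3 9 11 12 7 10 8))^(-1) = (0 6)(3 8 10 7 12 11 9)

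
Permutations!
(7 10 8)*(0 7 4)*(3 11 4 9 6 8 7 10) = [10, 1, 2, 11, 0, 5, 8, 3, 9, 6, 7, 4] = (0 10 7 3 11 4)(6 8 9)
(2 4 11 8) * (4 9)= [0, 1, 9, 3, 11, 5, 6, 7, 2, 4, 10, 8]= (2 9 4 11 8)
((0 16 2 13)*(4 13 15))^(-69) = ((0 16 2 15 4 13))^(-69) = (0 15)(2 13)(4 16)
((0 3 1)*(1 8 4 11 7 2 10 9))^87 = ((0 3 8 4 11 7 2 10 9 1))^87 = (0 10 11 3 9 7 8 1 2 4)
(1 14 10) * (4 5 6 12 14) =(1 4 5 6 12 14 10) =[0, 4, 2, 3, 5, 6, 12, 7, 8, 9, 1, 11, 14, 13, 10]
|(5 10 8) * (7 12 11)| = 3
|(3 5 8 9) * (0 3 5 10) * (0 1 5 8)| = |(0 3 10 1 5)(8 9)| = 10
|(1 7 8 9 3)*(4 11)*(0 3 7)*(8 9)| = |(0 3 1)(4 11)(7 9)| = 6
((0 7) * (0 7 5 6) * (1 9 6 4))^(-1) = ((0 5 4 1 9 6))^(-1) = (0 6 9 1 4 5)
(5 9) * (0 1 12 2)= [1, 12, 0, 3, 4, 9, 6, 7, 8, 5, 10, 11, 2]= (0 1 12 2)(5 9)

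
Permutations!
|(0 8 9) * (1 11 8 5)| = 6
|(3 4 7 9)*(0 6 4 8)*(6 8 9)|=|(0 8)(3 9)(4 7 6)|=6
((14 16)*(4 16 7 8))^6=((4 16 14 7 8))^6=(4 16 14 7 8)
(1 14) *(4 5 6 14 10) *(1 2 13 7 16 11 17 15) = [0, 10, 13, 3, 5, 6, 14, 16, 8, 9, 4, 17, 12, 7, 2, 1, 11, 15] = (1 10 4 5 6 14 2 13 7 16 11 17 15)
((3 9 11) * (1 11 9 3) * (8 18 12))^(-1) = ((1 11)(8 18 12))^(-1) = (1 11)(8 12 18)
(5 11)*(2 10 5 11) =[0, 1, 10, 3, 4, 2, 6, 7, 8, 9, 5, 11] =(11)(2 10 5)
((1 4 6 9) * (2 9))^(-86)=(1 9 2 6 4)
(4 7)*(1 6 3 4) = (1 6 3 4 7) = [0, 6, 2, 4, 7, 5, 3, 1]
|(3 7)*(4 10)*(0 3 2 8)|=10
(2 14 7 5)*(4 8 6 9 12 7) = (2 14 4 8 6 9 12 7 5) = [0, 1, 14, 3, 8, 2, 9, 5, 6, 12, 10, 11, 7, 13, 4]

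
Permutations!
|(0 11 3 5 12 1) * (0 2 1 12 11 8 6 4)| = 12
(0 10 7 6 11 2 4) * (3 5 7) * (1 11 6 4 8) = (0 10 3 5 7 4)(1 11 2 8) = [10, 11, 8, 5, 0, 7, 6, 4, 1, 9, 3, 2]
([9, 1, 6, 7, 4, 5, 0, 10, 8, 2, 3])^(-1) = (0 6 2 9)(3 10 7)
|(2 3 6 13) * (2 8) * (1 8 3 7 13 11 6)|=|(1 8 2 7 13 3)(6 11)|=6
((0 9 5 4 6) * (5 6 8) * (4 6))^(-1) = (0 6 5 8 4 9)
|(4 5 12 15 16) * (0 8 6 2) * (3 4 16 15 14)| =|(16)(0 8 6 2)(3 4 5 12 14)| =20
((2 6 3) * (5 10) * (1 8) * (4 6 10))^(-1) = ((1 8)(2 10 5 4 6 3))^(-1) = (1 8)(2 3 6 4 5 10)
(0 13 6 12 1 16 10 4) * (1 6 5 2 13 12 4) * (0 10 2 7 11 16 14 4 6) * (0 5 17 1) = (0 12 5 7 11 16 2 13 17 1 14 4 10) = [12, 14, 13, 3, 10, 7, 6, 11, 8, 9, 0, 16, 5, 17, 4, 15, 2, 1]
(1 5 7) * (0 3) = (0 3)(1 5 7) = [3, 5, 2, 0, 4, 7, 6, 1]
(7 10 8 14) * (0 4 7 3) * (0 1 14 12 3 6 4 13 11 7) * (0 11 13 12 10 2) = (0 12 3 1 14 6 4 11 7 2)(8 10) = [12, 14, 0, 1, 11, 5, 4, 2, 10, 9, 8, 7, 3, 13, 6]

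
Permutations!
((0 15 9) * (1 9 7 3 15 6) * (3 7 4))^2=(0 1)(3 4 15)(6 9)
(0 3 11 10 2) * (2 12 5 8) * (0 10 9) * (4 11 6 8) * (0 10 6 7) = (0 3 7)(2 6 8)(4 11 9 10 12 5) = [3, 1, 6, 7, 11, 4, 8, 0, 2, 10, 12, 9, 5]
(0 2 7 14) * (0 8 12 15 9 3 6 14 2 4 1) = (0 4 1)(2 7)(3 6 14 8 12 15 9) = [4, 0, 7, 6, 1, 5, 14, 2, 12, 3, 10, 11, 15, 13, 8, 9]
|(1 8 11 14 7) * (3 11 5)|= |(1 8 5 3 11 14 7)|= 7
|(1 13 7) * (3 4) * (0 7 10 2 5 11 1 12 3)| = |(0 7 12 3 4)(1 13 10 2 5 11)| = 30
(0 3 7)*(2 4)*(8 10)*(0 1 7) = (0 3)(1 7)(2 4)(8 10) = [3, 7, 4, 0, 2, 5, 6, 1, 10, 9, 8]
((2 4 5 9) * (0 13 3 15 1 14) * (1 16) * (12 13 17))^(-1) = (0 14 1 16 15 3 13 12 17)(2 9 5 4)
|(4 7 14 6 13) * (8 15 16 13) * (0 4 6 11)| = 5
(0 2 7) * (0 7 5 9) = (0 2 5 9) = [2, 1, 5, 3, 4, 9, 6, 7, 8, 0]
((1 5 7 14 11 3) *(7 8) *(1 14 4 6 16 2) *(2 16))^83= (16)(1 2 6 4 7 8 5)(3 11 14)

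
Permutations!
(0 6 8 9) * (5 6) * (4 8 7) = (0 5 6 7 4 8 9) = [5, 1, 2, 3, 8, 6, 7, 4, 9, 0]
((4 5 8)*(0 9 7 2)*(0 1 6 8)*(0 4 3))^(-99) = ((0 9 7 2 1 6 8 3)(4 5))^(-99) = (0 6 7 3 1 9 8 2)(4 5)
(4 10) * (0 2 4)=(0 2 4 10)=[2, 1, 4, 3, 10, 5, 6, 7, 8, 9, 0]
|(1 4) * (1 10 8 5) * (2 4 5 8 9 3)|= 10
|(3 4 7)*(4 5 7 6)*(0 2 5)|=10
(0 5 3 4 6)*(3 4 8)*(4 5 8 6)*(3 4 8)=[3, 1, 2, 6, 8, 5, 0, 7, 4]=(0 3 6)(4 8)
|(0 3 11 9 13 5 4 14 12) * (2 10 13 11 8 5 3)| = |(0 2 10 13 3 8 5 4 14 12)(9 11)| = 10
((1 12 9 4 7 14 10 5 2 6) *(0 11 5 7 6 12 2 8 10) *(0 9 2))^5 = (0 7 1 10 6 8 4 5 9 11 14)(2 12)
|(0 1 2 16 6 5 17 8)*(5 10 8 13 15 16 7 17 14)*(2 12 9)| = 26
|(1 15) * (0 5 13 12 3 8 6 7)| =|(0 5 13 12 3 8 6 7)(1 15)| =8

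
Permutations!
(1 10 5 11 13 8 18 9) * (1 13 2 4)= (1 10 5 11 2 4)(8 18 9 13)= [0, 10, 4, 3, 1, 11, 6, 7, 18, 13, 5, 2, 12, 8, 14, 15, 16, 17, 9]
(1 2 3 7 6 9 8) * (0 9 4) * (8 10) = (0 9 10 8 1 2 3 7 6 4) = [9, 2, 3, 7, 0, 5, 4, 6, 1, 10, 8]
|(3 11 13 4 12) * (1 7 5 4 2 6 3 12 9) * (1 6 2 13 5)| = |(13)(1 7)(3 11 5 4 9 6)| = 6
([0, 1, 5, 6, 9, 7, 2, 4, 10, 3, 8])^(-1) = (2 6 3 9 4 7 5)(8 10)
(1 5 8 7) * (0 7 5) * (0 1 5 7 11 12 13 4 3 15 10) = [11, 1, 2, 15, 3, 8, 6, 5, 7, 9, 0, 12, 13, 4, 14, 10] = (0 11 12 13 4 3 15 10)(5 8 7)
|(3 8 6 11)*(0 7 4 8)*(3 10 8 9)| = 20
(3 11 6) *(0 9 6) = (0 9 6 3 11) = [9, 1, 2, 11, 4, 5, 3, 7, 8, 6, 10, 0]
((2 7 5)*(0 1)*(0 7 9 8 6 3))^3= (0 5 8)(1 2 6)(3 7 9)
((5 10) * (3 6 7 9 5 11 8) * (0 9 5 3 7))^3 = (0 6 3 9)(5 8 10 7 11)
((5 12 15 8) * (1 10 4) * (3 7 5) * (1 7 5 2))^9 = (1 2 7 4 10)(3 8 15 12 5)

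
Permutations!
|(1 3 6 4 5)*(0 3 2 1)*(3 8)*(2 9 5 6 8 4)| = |(0 4 6 2 1 9 5)(3 8)| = 14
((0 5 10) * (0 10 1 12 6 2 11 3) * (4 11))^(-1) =(0 3 11 4 2 6 12 1 5)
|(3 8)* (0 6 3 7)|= |(0 6 3 8 7)|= 5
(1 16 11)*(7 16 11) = (1 11)(7 16) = [0, 11, 2, 3, 4, 5, 6, 16, 8, 9, 10, 1, 12, 13, 14, 15, 7]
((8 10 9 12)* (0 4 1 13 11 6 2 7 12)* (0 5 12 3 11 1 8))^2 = ((0 4 8 10 9 5 12)(1 13)(2 7 3 11 6))^2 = (13)(0 8 9 12 4 10 5)(2 3 6 7 11)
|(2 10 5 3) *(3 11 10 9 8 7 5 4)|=9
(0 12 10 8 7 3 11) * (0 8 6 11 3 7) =(0 12 10 6 11 8) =[12, 1, 2, 3, 4, 5, 11, 7, 0, 9, 6, 8, 10]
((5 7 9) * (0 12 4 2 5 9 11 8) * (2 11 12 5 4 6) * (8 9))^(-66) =((0 5 7 12 6 2 4 11 9 8))^(-66) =(0 6 9 7 4)(2 8 12 11 5)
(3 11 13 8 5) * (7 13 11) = [0, 1, 2, 7, 4, 3, 6, 13, 5, 9, 10, 11, 12, 8] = (3 7 13 8 5)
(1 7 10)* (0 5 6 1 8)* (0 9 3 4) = (0 5 6 1 7 10 8 9 3 4) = [5, 7, 2, 4, 0, 6, 1, 10, 9, 3, 8]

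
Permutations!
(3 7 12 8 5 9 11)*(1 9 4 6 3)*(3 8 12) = (12)(1 9 11)(3 7)(4 6 8 5) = [0, 9, 2, 7, 6, 4, 8, 3, 5, 11, 10, 1, 12]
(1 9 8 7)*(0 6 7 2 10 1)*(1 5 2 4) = (0 6 7)(1 9 8 4)(2 10 5) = [6, 9, 10, 3, 1, 2, 7, 0, 4, 8, 5]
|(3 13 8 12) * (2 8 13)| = 4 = |(13)(2 8 12 3)|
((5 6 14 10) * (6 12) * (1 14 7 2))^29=(1 6 10 2 12 14 7 5)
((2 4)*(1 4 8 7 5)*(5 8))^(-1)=(1 5 2 4)(7 8)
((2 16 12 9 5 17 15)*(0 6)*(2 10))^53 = (0 6)(2 17 12 10 5 16 15 9)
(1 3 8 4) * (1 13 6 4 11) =[0, 3, 2, 8, 13, 5, 4, 7, 11, 9, 10, 1, 12, 6] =(1 3 8 11)(4 13 6)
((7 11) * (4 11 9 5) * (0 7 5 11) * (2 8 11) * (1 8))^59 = ((0 7 9 2 1 8 11 5 4))^59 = (0 8 7 11 9 5 2 4 1)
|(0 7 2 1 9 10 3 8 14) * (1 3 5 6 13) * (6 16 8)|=|(0 7 2 3 6 13 1 9 10 5 16 8 14)|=13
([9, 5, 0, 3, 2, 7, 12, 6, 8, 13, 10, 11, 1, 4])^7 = [13, 7, 9, 3, 0, 6, 1, 12, 8, 4, 10, 11, 5, 2]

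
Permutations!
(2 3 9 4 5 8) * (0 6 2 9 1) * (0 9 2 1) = [6, 9, 3, 0, 5, 8, 1, 7, 2, 4] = (0 6 1 9 4 5 8 2 3)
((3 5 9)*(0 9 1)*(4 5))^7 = ((0 9 3 4 5 1))^7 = (0 9 3 4 5 1)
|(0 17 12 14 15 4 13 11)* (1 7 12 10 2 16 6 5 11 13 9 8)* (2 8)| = 16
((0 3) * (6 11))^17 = (0 3)(6 11) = ((0 3)(6 11))^17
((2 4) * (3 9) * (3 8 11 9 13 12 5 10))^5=(13)(2 4)(8 9 11)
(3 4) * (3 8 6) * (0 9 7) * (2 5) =[9, 1, 5, 4, 8, 2, 3, 0, 6, 7] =(0 9 7)(2 5)(3 4 8 6)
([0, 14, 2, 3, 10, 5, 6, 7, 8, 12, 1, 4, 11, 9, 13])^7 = [0, 10, 2, 3, 11, 5, 6, 7, 8, 13, 4, 12, 9, 14, 1]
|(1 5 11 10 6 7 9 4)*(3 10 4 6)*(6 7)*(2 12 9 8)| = 20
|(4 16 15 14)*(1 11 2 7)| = |(1 11 2 7)(4 16 15 14)| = 4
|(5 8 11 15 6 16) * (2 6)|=7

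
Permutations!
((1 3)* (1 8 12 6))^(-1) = (1 6 12 8 3)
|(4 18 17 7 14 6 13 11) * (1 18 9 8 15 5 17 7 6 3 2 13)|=|(1 18 7 14 3 2 13 11 4 9 8 15 5 17 6)|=15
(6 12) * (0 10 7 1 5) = (0 10 7 1 5)(6 12) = [10, 5, 2, 3, 4, 0, 12, 1, 8, 9, 7, 11, 6]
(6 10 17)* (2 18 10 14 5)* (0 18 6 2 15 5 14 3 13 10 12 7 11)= [18, 1, 6, 13, 4, 15, 3, 11, 8, 9, 17, 0, 7, 10, 14, 5, 16, 2, 12]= (0 18 12 7 11)(2 6 3 13 10 17)(5 15)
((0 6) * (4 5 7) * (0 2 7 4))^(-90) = ((0 6 2 7)(4 5))^(-90) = (0 2)(6 7)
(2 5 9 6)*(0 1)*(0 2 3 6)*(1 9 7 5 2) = (0 9)(3 6)(5 7) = [9, 1, 2, 6, 4, 7, 3, 5, 8, 0]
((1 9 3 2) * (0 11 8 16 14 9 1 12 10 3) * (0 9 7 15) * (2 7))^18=(0 10 16 15 12 8 7 2 11 3 14)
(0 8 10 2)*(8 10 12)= (0 10 2)(8 12)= [10, 1, 0, 3, 4, 5, 6, 7, 12, 9, 2, 11, 8]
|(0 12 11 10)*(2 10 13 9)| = |(0 12 11 13 9 2 10)| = 7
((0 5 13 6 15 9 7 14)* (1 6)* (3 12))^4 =(0 6 14 1 7 13 9 5 15)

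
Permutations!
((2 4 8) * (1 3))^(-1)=(1 3)(2 8 4)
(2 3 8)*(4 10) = [0, 1, 3, 8, 10, 5, 6, 7, 2, 9, 4] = (2 3 8)(4 10)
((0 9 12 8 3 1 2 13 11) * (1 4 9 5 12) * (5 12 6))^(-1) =((0 12 8 3 4 9 1 2 13 11)(5 6))^(-1) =(0 11 13 2 1 9 4 3 8 12)(5 6)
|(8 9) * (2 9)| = 3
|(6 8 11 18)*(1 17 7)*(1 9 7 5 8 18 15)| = |(1 17 5 8 11 15)(6 18)(7 9)| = 6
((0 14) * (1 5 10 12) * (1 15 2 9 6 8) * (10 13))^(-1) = ((0 14)(1 5 13 10 12 15 2 9 6 8))^(-1) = (0 14)(1 8 6 9 2 15 12 10 13 5)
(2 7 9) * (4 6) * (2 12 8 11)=(2 7 9 12 8 11)(4 6)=[0, 1, 7, 3, 6, 5, 4, 9, 11, 12, 10, 2, 8]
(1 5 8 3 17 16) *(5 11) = (1 11 5 8 3 17 16) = [0, 11, 2, 17, 4, 8, 6, 7, 3, 9, 10, 5, 12, 13, 14, 15, 1, 16]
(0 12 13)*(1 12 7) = [7, 12, 2, 3, 4, 5, 6, 1, 8, 9, 10, 11, 13, 0] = (0 7 1 12 13)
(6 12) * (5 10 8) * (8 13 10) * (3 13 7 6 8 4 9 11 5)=(3 13 10 7 6 12 8)(4 9 11 5)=[0, 1, 2, 13, 9, 4, 12, 6, 3, 11, 7, 5, 8, 10]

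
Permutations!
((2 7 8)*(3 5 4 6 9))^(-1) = (2 8 7)(3 9 6 4 5) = ((2 7 8)(3 5 4 6 9))^(-1)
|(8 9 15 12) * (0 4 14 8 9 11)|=15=|(0 4 14 8 11)(9 15 12)|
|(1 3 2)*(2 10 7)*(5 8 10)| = |(1 3 5 8 10 7 2)| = 7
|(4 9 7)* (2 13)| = 6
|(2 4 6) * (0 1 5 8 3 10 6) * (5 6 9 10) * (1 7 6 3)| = |(0 7 6 2 4)(1 3 5 8)(9 10)| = 20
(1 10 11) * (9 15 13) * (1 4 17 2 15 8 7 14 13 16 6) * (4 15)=(1 10 11 15 16 6)(2 4 17)(7 14 13 9 8)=[0, 10, 4, 3, 17, 5, 1, 14, 7, 8, 11, 15, 12, 9, 13, 16, 6, 2]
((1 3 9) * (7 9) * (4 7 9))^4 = (1 3 9)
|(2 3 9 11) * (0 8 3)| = |(0 8 3 9 11 2)| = 6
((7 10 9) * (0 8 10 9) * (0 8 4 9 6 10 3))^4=(0 6)(3 7)(4 10)(8 9)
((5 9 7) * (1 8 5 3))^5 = (1 3 7 9 5 8)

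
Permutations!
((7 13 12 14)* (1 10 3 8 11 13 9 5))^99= (14)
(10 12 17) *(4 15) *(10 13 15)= (4 10 12 17 13 15)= [0, 1, 2, 3, 10, 5, 6, 7, 8, 9, 12, 11, 17, 15, 14, 4, 16, 13]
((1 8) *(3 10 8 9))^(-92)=(1 10 9 8 3)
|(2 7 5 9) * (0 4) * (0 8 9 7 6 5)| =|(0 4 8 9 2 6 5 7)| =8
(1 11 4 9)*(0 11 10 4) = [11, 10, 2, 3, 9, 5, 6, 7, 8, 1, 4, 0] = (0 11)(1 10 4 9)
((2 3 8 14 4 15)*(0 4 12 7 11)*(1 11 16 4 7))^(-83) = ((0 7 16 4 15 2 3 8 14 12 1 11))^(-83) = (0 7 16 4 15 2 3 8 14 12 1 11)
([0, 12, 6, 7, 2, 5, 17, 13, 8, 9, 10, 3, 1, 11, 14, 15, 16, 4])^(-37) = (1 12)(2 4 17 6)(3 11 13 7)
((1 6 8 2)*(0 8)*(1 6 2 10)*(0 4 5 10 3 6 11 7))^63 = (0 2 5 3 7 1 4 8 11 10 6)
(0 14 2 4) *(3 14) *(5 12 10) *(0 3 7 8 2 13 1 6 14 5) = (0 7 8 2 4 3 5 12 10)(1 6 14 13) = [7, 6, 4, 5, 3, 12, 14, 8, 2, 9, 0, 11, 10, 1, 13]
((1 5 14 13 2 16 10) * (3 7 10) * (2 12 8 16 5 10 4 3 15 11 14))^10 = (3 7 4)(8 11 12 15 13 16 14)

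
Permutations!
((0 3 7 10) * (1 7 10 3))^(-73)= (0 7 10 1 3)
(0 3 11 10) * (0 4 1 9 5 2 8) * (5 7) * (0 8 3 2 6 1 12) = (0 2 3 11 10 4 12)(1 9 7 5 6) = [2, 9, 3, 11, 12, 6, 1, 5, 8, 7, 4, 10, 0]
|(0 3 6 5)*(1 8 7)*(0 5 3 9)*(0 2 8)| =6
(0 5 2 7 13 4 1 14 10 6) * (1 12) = [5, 14, 7, 3, 12, 2, 0, 13, 8, 9, 6, 11, 1, 4, 10] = (0 5 2 7 13 4 12 1 14 10 6)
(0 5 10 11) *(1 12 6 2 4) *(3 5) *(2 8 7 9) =(0 3 5 10 11)(1 12 6 8 7 9 2 4) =[3, 12, 4, 5, 1, 10, 8, 9, 7, 2, 11, 0, 6]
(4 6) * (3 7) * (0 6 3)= (0 6 4 3 7)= [6, 1, 2, 7, 3, 5, 4, 0]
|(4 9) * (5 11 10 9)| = |(4 5 11 10 9)| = 5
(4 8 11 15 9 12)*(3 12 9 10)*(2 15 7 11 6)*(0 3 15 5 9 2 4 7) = (0 3 12 7 11)(2 5 9)(4 8 6)(10 15) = [3, 1, 5, 12, 8, 9, 4, 11, 6, 2, 15, 0, 7, 13, 14, 10]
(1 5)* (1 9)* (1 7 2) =(1 5 9 7 2) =[0, 5, 1, 3, 4, 9, 6, 2, 8, 7]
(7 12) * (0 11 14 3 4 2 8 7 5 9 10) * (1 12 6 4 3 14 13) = (14)(0 11 13 1 12 5 9 10)(2 8 7 6 4) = [11, 12, 8, 3, 2, 9, 4, 6, 7, 10, 0, 13, 5, 1, 14]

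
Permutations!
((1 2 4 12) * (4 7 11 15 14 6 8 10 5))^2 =((1 2 7 11 15 14 6 8 10 5 4 12))^2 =(1 7 15 6 10 4)(2 11 14 8 5 12)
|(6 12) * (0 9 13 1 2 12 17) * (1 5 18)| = 10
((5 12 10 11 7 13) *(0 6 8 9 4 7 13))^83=((0 6 8 9 4 7)(5 12 10 11 13))^83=(0 7 4 9 8 6)(5 11 12 13 10)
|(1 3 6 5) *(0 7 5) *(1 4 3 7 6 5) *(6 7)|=12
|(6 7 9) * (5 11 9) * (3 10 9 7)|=12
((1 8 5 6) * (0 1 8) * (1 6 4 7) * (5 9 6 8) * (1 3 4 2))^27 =(0 1 2 5 6 9 8)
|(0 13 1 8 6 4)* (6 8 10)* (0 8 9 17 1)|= 14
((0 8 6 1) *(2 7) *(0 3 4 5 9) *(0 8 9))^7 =(0 5 4 3 1 6 8 9)(2 7)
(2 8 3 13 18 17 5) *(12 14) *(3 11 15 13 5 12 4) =(2 8 11 15 13 18 17 12 14 4 3 5) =[0, 1, 8, 5, 3, 2, 6, 7, 11, 9, 10, 15, 14, 18, 4, 13, 16, 12, 17]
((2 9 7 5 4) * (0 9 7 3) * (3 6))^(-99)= (0 9 6 3)(2 7 5 4)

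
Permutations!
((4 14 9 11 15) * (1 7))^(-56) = (4 15 11 9 14)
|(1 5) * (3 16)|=2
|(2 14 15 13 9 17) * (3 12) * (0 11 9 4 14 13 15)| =|(0 11 9 17 2 13 4 14)(3 12)| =8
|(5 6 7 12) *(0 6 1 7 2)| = |(0 6 2)(1 7 12 5)| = 12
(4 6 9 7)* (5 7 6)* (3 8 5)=[0, 1, 2, 8, 3, 7, 9, 4, 5, 6]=(3 8 5 7 4)(6 9)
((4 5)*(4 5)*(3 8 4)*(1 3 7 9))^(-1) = ((1 3 8 4 7 9))^(-1) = (1 9 7 4 8 3)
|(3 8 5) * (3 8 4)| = 2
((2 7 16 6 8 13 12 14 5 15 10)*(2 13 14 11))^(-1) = ((2 7 16 6 8 14 5 15 10 13 12 11))^(-1) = (2 11 12 13 10 15 5 14 8 6 16 7)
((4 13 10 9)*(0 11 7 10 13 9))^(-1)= ((13)(0 11 7 10)(4 9))^(-1)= (13)(0 10 7 11)(4 9)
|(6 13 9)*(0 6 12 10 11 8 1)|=|(0 6 13 9 12 10 11 8 1)|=9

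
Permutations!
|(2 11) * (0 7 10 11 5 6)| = 7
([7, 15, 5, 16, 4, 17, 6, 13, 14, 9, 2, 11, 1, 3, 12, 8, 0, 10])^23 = (0 3 7 16 13)(1 14 15 12 8)(2 10 17 5)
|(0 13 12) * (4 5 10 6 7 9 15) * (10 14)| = 24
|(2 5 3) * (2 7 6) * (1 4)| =10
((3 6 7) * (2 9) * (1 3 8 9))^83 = (1 2 9 8 7 6 3)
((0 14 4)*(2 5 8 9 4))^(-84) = (14)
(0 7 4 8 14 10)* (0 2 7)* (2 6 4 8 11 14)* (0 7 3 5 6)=(0 7 8 2 3 5 6 4 11 14 10)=[7, 1, 3, 5, 11, 6, 4, 8, 2, 9, 0, 14, 12, 13, 10]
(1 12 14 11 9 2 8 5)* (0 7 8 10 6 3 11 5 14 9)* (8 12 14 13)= [7, 14, 10, 11, 4, 1, 3, 12, 13, 2, 6, 0, 9, 8, 5]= (0 7 12 9 2 10 6 3 11)(1 14 5)(8 13)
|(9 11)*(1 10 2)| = |(1 10 2)(9 11)| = 6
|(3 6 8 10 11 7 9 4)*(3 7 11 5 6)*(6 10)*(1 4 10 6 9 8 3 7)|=14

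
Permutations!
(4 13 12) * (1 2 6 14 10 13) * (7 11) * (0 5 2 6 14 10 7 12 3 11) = (0 5 2 14 7)(1 6 10 13 3 11 12 4) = [5, 6, 14, 11, 1, 2, 10, 0, 8, 9, 13, 12, 4, 3, 7]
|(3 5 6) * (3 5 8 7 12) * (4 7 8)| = |(3 4 7 12)(5 6)| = 4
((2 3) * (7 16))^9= ((2 3)(7 16))^9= (2 3)(7 16)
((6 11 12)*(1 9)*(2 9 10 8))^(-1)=(1 9 2 8 10)(6 12 11)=((1 10 8 2 9)(6 11 12))^(-1)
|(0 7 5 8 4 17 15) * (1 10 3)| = 21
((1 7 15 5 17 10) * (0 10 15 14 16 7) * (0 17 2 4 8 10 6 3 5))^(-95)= (0 2 1 6 4 17 3 8 15 5 10)(7 14 16)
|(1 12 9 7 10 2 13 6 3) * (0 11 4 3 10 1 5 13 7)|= 13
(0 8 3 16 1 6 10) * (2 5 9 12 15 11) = (0 8 3 16 1 6 10)(2 5 9 12 15 11) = [8, 6, 5, 16, 4, 9, 10, 7, 3, 12, 0, 2, 15, 13, 14, 11, 1]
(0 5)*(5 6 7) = (0 6 7 5) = [6, 1, 2, 3, 4, 0, 7, 5]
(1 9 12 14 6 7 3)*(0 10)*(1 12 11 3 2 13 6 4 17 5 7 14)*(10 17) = [17, 9, 13, 12, 10, 7, 14, 2, 8, 11, 0, 3, 1, 6, 4, 15, 16, 5] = (0 17 5 7 2 13 6 14 4 10)(1 9 11 3 12)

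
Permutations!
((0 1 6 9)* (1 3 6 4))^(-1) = (0 9 6 3)(1 4)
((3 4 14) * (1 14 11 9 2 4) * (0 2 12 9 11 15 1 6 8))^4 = ((0 2 4 15 1 14 3 6 8)(9 12))^4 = (0 1 8 15 6 4 3 2 14)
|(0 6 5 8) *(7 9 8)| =6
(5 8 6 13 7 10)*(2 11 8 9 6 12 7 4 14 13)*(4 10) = (2 11 8 12 7 4 14 13 10 5 9 6) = [0, 1, 11, 3, 14, 9, 2, 4, 12, 6, 5, 8, 7, 10, 13]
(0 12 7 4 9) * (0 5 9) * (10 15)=(0 12 7 4)(5 9)(10 15)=[12, 1, 2, 3, 0, 9, 6, 4, 8, 5, 15, 11, 7, 13, 14, 10]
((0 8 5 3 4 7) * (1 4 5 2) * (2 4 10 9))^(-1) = (0 7 4 8)(1 2 9 10)(3 5)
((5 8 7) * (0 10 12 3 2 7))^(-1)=((0 10 12 3 2 7 5 8))^(-1)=(0 8 5 7 2 3 12 10)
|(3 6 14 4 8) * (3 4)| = 6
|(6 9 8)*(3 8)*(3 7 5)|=|(3 8 6 9 7 5)|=6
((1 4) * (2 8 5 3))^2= ((1 4)(2 8 5 3))^2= (2 5)(3 8)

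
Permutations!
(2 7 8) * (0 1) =[1, 0, 7, 3, 4, 5, 6, 8, 2] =(0 1)(2 7 8)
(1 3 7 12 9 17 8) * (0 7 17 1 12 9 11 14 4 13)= [7, 3, 2, 17, 13, 5, 6, 9, 12, 1, 10, 14, 11, 0, 4, 15, 16, 8]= (0 7 9 1 3 17 8 12 11 14 4 13)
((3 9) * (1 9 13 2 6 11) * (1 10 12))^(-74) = (1 10 6 13 9 12 11 2 3)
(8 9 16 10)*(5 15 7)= (5 15 7)(8 9 16 10)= [0, 1, 2, 3, 4, 15, 6, 5, 9, 16, 8, 11, 12, 13, 14, 7, 10]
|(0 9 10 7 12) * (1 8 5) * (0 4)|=6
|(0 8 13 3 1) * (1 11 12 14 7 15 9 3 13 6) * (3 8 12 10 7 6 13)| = |(0 12 14 6 1)(3 11 10 7 15 9 8 13)| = 40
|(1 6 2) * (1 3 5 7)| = |(1 6 2 3 5 7)| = 6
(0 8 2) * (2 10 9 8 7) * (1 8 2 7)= (0 1 8 10 9 2)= [1, 8, 0, 3, 4, 5, 6, 7, 10, 2, 9]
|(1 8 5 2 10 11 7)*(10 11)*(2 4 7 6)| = |(1 8 5 4 7)(2 11 6)| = 15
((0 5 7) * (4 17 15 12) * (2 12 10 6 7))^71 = (0 5 2 12 4 17 15 10 6 7)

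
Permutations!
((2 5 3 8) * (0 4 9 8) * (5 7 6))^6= ((0 4 9 8 2 7 6 5 3))^6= (0 6 8)(2 4 5)(3 7 9)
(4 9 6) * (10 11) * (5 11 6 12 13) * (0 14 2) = [14, 1, 0, 3, 9, 11, 4, 7, 8, 12, 6, 10, 13, 5, 2] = (0 14 2)(4 9 12 13 5 11 10 6)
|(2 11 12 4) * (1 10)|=4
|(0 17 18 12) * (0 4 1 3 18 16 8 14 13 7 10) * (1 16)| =|(0 17 1 3 18 12 4 16 8 14 13 7 10)| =13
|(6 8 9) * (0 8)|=4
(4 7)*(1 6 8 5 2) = (1 6 8 5 2)(4 7) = [0, 6, 1, 3, 7, 2, 8, 4, 5]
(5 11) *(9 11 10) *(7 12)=(5 10 9 11)(7 12)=[0, 1, 2, 3, 4, 10, 6, 12, 8, 11, 9, 5, 7]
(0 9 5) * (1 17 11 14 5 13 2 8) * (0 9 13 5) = (0 13 2 8 1 17 11 14)(5 9) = [13, 17, 8, 3, 4, 9, 6, 7, 1, 5, 10, 14, 12, 2, 0, 15, 16, 11]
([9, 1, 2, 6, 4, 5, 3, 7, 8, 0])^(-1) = [9, 1, 2, 6, 4, 5, 3, 7, 8, 0]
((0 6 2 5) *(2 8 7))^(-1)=((0 6 8 7 2 5))^(-1)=(0 5 2 7 8 6)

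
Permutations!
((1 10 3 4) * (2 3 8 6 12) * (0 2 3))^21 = ((0 2)(1 10 8 6 12 3 4))^21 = (12)(0 2)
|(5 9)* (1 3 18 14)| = |(1 3 18 14)(5 9)| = 4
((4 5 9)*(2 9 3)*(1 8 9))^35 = (9)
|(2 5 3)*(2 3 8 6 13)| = |(2 5 8 6 13)| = 5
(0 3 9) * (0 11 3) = [0, 1, 2, 9, 4, 5, 6, 7, 8, 11, 10, 3] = (3 9 11)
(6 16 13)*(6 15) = [0, 1, 2, 3, 4, 5, 16, 7, 8, 9, 10, 11, 12, 15, 14, 6, 13] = (6 16 13 15)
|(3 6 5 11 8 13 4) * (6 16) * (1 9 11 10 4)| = |(1 9 11 8 13)(3 16 6 5 10 4)| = 30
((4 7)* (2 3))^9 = (2 3)(4 7)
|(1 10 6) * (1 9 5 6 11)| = |(1 10 11)(5 6 9)| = 3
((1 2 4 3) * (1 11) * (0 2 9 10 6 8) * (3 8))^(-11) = (0 2 4 8)(1 9 10 6 3 11)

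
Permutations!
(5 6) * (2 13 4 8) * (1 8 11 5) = (1 8 2 13 4 11 5 6) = [0, 8, 13, 3, 11, 6, 1, 7, 2, 9, 10, 5, 12, 4]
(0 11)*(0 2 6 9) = (0 11 2 6 9) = [11, 1, 6, 3, 4, 5, 9, 7, 8, 0, 10, 2]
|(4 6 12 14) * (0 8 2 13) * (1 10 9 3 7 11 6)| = |(0 8 2 13)(1 10 9 3 7 11 6 12 14 4)| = 20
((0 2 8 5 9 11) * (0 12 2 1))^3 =((0 1)(2 8 5 9 11 12))^3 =(0 1)(2 9)(5 12)(8 11)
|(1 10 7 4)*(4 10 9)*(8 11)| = |(1 9 4)(7 10)(8 11)| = 6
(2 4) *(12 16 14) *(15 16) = (2 4)(12 15 16 14) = [0, 1, 4, 3, 2, 5, 6, 7, 8, 9, 10, 11, 15, 13, 12, 16, 14]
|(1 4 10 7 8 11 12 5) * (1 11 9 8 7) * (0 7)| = 6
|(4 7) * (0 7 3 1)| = |(0 7 4 3 1)| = 5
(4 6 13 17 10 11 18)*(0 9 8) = [9, 1, 2, 3, 6, 5, 13, 7, 0, 8, 11, 18, 12, 17, 14, 15, 16, 10, 4] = (0 9 8)(4 6 13 17 10 11 18)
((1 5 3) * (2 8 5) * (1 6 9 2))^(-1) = ((2 8 5 3 6 9))^(-1) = (2 9 6 3 5 8)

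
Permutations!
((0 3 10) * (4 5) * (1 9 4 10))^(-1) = (0 10 5 4 9 1 3)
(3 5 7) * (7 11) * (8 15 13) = (3 5 11 7)(8 15 13) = [0, 1, 2, 5, 4, 11, 6, 3, 15, 9, 10, 7, 12, 8, 14, 13]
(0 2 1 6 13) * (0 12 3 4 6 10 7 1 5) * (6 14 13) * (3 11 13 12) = [2, 10, 5, 4, 14, 0, 6, 1, 8, 9, 7, 13, 11, 3, 12] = (0 2 5)(1 10 7)(3 4 14 12 11 13)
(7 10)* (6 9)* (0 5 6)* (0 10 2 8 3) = (0 5 6 9 10 7 2 8 3) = [5, 1, 8, 0, 4, 6, 9, 2, 3, 10, 7]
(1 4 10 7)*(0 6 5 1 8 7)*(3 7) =(0 6 5 1 4 10)(3 7 8) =[6, 4, 2, 7, 10, 1, 5, 8, 3, 9, 0]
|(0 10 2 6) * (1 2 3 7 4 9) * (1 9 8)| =9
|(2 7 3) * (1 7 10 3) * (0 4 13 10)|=6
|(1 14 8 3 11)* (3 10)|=|(1 14 8 10 3 11)|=6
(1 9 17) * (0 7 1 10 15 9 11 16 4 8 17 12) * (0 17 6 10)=(0 7 1 11 16 4 8 6 10 15 9 12 17)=[7, 11, 2, 3, 8, 5, 10, 1, 6, 12, 15, 16, 17, 13, 14, 9, 4, 0]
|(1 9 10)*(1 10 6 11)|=4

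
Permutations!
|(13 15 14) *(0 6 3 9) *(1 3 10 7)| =21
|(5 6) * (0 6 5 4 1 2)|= |(0 6 4 1 2)|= 5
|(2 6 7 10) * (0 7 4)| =6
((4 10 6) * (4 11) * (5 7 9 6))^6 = ((4 10 5 7 9 6 11))^6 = (4 11 6 9 7 5 10)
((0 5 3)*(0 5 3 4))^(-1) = ((0 3 5 4))^(-1) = (0 4 5 3)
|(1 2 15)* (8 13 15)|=5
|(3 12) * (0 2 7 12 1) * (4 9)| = 6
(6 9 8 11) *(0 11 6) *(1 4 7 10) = [11, 4, 2, 3, 7, 5, 9, 10, 6, 8, 1, 0] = (0 11)(1 4 7 10)(6 9 8)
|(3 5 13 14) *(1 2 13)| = 6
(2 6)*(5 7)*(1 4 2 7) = (1 4 2 6 7 5) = [0, 4, 6, 3, 2, 1, 7, 5]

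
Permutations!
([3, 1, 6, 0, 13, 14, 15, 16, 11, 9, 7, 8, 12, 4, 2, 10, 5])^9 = (0 3)(2 6 15 10 7 16 5 14)(4 13)(8 11)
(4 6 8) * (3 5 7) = [0, 1, 2, 5, 6, 7, 8, 3, 4] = (3 5 7)(4 6 8)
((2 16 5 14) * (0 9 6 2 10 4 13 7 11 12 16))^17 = ((0 9 6 2)(4 13 7 11 12 16 5 14 10))^17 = (0 9 6 2)(4 10 14 5 16 12 11 7 13)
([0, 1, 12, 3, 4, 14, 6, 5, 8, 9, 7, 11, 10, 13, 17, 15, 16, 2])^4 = [0, 1, 5, 3, 4, 12, 6, 2, 8, 9, 17, 11, 14, 13, 10, 15, 16, 7]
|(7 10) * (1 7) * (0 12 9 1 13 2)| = 8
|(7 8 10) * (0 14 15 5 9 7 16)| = 9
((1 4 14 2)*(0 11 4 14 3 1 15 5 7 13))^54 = (0 13 7 5 15 2 14 1 3 4 11) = ((0 11 4 3 1 14 2 15 5 7 13))^54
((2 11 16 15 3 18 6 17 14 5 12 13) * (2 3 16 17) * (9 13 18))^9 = (2 11 17 14 5 12 18 6)(15 16)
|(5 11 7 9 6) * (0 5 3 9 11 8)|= 6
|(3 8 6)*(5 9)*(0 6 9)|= |(0 6 3 8 9 5)|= 6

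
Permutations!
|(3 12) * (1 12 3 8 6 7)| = |(1 12 8 6 7)| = 5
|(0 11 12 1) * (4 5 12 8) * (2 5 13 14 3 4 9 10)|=|(0 11 8 9 10 2 5 12 1)(3 4 13 14)|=36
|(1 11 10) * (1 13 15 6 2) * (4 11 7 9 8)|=|(1 7 9 8 4 11 10 13 15 6 2)|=11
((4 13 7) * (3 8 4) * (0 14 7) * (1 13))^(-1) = (0 13 1 4 8 3 7 14)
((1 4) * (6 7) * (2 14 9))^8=((1 4)(2 14 9)(6 7))^8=(2 9 14)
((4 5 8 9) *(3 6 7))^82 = ((3 6 7)(4 5 8 9))^82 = (3 6 7)(4 8)(5 9)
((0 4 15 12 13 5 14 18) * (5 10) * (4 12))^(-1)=(0 18 14 5 10 13 12)(4 15)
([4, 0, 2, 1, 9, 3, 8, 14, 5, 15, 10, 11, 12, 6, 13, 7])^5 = (0 14 3 15 8 4 13 1 7 5 9 6)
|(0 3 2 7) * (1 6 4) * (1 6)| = 4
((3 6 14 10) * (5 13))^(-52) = (14)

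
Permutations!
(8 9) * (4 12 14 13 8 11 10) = (4 12 14 13 8 9 11 10) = [0, 1, 2, 3, 12, 5, 6, 7, 9, 11, 4, 10, 14, 8, 13]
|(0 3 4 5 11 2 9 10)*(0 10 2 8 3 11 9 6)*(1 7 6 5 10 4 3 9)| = 18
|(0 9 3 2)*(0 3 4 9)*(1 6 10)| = 6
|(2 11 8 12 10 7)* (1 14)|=6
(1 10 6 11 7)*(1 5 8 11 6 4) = [0, 10, 2, 3, 1, 8, 6, 5, 11, 9, 4, 7] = (1 10 4)(5 8 11 7)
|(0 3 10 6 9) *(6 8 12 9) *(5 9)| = |(0 3 10 8 12 5 9)| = 7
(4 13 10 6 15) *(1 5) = (1 5)(4 13 10 6 15) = [0, 5, 2, 3, 13, 1, 15, 7, 8, 9, 6, 11, 12, 10, 14, 4]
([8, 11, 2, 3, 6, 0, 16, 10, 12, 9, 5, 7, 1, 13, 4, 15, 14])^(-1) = [5, 12, 2, 3, 14, 10, 4, 11, 0, 9, 7, 1, 8, 13, 16, 15, 6]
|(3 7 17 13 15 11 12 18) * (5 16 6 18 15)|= 24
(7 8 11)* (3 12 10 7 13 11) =(3 12 10 7 8)(11 13) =[0, 1, 2, 12, 4, 5, 6, 8, 3, 9, 7, 13, 10, 11]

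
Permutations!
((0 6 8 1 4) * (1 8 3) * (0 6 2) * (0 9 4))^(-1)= (0 1 3 6 4 9 2)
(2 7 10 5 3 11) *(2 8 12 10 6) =(2 7 6)(3 11 8 12 10 5) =[0, 1, 7, 11, 4, 3, 2, 6, 12, 9, 5, 8, 10]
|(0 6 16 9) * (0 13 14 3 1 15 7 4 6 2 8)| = |(0 2 8)(1 15 7 4 6 16 9 13 14 3)| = 30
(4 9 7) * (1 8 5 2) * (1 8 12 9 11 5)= [0, 12, 8, 3, 11, 2, 6, 4, 1, 7, 10, 5, 9]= (1 12 9 7 4 11 5 2 8)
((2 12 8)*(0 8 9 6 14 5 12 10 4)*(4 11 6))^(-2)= (0 9 5 6 10 8 4 12 14 11 2)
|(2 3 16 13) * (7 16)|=5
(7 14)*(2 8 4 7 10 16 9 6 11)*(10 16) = (2 8 4 7 14 16 9 6 11) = [0, 1, 8, 3, 7, 5, 11, 14, 4, 6, 10, 2, 12, 13, 16, 15, 9]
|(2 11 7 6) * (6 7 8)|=4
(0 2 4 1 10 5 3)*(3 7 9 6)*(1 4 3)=(0 2 3)(1 10 5 7 9 6)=[2, 10, 3, 0, 4, 7, 1, 9, 8, 6, 5]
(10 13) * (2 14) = [0, 1, 14, 3, 4, 5, 6, 7, 8, 9, 13, 11, 12, 10, 2] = (2 14)(10 13)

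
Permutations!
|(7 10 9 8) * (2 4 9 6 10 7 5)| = 10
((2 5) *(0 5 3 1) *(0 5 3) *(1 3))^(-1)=((0 1 5 2))^(-1)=(0 2 5 1)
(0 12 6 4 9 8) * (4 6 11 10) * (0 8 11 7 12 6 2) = (0 6 2)(4 9 11 10)(7 12) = [6, 1, 0, 3, 9, 5, 2, 12, 8, 11, 4, 10, 7]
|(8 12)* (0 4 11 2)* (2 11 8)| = 5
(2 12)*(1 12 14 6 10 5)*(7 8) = (1 12 2 14 6 10 5)(7 8) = [0, 12, 14, 3, 4, 1, 10, 8, 7, 9, 5, 11, 2, 13, 6]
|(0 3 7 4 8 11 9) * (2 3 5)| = |(0 5 2 3 7 4 8 11 9)| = 9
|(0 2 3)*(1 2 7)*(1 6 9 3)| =10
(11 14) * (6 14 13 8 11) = [0, 1, 2, 3, 4, 5, 14, 7, 11, 9, 10, 13, 12, 8, 6] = (6 14)(8 11 13)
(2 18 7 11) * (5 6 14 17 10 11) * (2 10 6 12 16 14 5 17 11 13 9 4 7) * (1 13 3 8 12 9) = (1 13)(2 18)(3 8 12 16 14 11 10)(4 7 17 6 5 9) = [0, 13, 18, 8, 7, 9, 5, 17, 12, 4, 3, 10, 16, 1, 11, 15, 14, 6, 2]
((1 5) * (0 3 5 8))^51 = ((0 3 5 1 8))^51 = (0 3 5 1 8)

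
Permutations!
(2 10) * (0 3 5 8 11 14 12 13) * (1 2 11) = (0 3 5 8 1 2 10 11 14 12 13) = [3, 2, 10, 5, 4, 8, 6, 7, 1, 9, 11, 14, 13, 0, 12]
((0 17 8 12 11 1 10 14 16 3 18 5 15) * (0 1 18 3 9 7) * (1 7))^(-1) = ((0 17 8 12 11 18 5 15 7)(1 10 14 16 9))^(-1) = (0 7 15 5 18 11 12 8 17)(1 9 16 14 10)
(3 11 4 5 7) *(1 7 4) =(1 7 3 11)(4 5) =[0, 7, 2, 11, 5, 4, 6, 3, 8, 9, 10, 1]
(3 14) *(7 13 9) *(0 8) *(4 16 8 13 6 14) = (0 13 9 7 6 14 3 4 16 8) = [13, 1, 2, 4, 16, 5, 14, 6, 0, 7, 10, 11, 12, 9, 3, 15, 8]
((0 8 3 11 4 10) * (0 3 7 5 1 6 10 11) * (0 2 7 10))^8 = ((0 8 10 3 2 7 5 1 6)(4 11))^8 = (11)(0 6 1 5 7 2 3 10 8)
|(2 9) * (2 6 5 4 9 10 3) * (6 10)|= 7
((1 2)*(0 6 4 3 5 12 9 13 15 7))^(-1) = ((0 6 4 3 5 12 9 13 15 7)(1 2))^(-1) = (0 7 15 13 9 12 5 3 4 6)(1 2)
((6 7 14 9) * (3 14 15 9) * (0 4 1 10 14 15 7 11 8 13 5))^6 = (0 15 5 3 13 14 8 10 11 1 6 4 9)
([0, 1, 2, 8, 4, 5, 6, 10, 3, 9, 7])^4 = [0, 1, 2, 3, 4, 5, 6, 7, 8, 9, 10]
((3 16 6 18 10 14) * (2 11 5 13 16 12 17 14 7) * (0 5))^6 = ((0 5 13 16 6 18 10 7 2 11)(3 12 17 14))^6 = (0 10 13 2 6)(3 17)(5 7 16 11 18)(12 14)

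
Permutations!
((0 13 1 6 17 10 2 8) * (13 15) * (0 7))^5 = (0 17)(1 8)(2 13)(6 7)(10 15)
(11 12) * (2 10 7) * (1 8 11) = [0, 8, 10, 3, 4, 5, 6, 2, 11, 9, 7, 12, 1] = (1 8 11 12)(2 10 7)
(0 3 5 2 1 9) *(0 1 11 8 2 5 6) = [3, 9, 11, 6, 4, 5, 0, 7, 2, 1, 10, 8] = (0 3 6)(1 9)(2 11 8)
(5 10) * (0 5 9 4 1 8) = (0 5 10 9 4 1 8) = [5, 8, 2, 3, 1, 10, 6, 7, 0, 4, 9]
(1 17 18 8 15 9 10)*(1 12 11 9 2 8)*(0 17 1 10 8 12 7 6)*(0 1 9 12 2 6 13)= (0 17 18 10 7 13)(1 9 8 15 6)(11 12)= [17, 9, 2, 3, 4, 5, 1, 13, 15, 8, 7, 12, 11, 0, 14, 6, 16, 18, 10]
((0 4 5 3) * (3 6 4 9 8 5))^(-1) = (0 3 4 6 5 8 9)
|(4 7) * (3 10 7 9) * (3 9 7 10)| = 2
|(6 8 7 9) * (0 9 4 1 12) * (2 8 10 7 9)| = |(0 2 8 9 6 10 7 4 1 12)| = 10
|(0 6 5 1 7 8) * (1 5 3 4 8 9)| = 15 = |(0 6 3 4 8)(1 7 9)|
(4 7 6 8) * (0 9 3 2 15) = [9, 1, 15, 2, 7, 5, 8, 6, 4, 3, 10, 11, 12, 13, 14, 0] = (0 9 3 2 15)(4 7 6 8)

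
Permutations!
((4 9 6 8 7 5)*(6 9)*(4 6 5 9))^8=((4 5 6 8 7 9))^8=(4 6 7)(5 8 9)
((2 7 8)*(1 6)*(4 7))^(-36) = ((1 6)(2 4 7 8))^(-36) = (8)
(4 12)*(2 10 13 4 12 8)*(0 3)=(0 3)(2 10 13 4 8)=[3, 1, 10, 0, 8, 5, 6, 7, 2, 9, 13, 11, 12, 4]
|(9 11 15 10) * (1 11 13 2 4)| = |(1 11 15 10 9 13 2 4)| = 8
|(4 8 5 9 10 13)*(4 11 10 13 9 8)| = |(5 8)(9 13 11 10)| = 4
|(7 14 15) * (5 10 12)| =|(5 10 12)(7 14 15)| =3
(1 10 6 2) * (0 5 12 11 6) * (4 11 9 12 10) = (0 5 10)(1 4 11 6 2)(9 12) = [5, 4, 1, 3, 11, 10, 2, 7, 8, 12, 0, 6, 9]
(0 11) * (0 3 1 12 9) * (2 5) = [11, 12, 5, 1, 4, 2, 6, 7, 8, 0, 10, 3, 9] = (0 11 3 1 12 9)(2 5)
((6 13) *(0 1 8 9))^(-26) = (13)(0 8)(1 9)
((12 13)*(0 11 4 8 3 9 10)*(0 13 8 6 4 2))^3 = (3 13)(4 6)(8 10)(9 12)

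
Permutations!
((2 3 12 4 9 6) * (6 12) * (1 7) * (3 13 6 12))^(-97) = ((1 7)(2 13 6)(3 12 4 9))^(-97) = (1 7)(2 6 13)(3 9 4 12)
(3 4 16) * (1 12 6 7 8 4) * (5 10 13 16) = (1 12 6 7 8 4 5 10 13 16 3) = [0, 12, 2, 1, 5, 10, 7, 8, 4, 9, 13, 11, 6, 16, 14, 15, 3]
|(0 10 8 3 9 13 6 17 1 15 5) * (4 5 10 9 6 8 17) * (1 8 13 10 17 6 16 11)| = 42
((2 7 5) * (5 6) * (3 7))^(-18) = (2 7 5 3 6)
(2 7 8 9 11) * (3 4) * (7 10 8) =(2 10 8 9 11)(3 4) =[0, 1, 10, 4, 3, 5, 6, 7, 9, 11, 8, 2]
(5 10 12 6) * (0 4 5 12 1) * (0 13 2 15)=(0 4 5 10 1 13 2 15)(6 12)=[4, 13, 15, 3, 5, 10, 12, 7, 8, 9, 1, 11, 6, 2, 14, 0]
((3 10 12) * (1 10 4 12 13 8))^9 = ((1 10 13 8)(3 4 12))^9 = (1 10 13 8)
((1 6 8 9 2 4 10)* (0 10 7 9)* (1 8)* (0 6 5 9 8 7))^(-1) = ((0 10 7 8 6 1 5 9 2 4))^(-1) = (0 4 2 9 5 1 6 8 7 10)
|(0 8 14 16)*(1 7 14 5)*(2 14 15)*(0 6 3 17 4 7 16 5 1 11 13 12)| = 16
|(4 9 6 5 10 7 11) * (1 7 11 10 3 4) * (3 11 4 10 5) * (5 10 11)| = 8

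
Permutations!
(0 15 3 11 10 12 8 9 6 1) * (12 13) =[15, 0, 2, 11, 4, 5, 1, 7, 9, 6, 13, 10, 8, 12, 14, 3] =(0 15 3 11 10 13 12 8 9 6 1)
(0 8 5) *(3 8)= [3, 1, 2, 8, 4, 0, 6, 7, 5]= (0 3 8 5)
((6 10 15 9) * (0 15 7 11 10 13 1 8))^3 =(0 6 8 9 1 15 13)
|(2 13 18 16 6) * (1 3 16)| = 7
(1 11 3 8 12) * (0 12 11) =[12, 0, 2, 8, 4, 5, 6, 7, 11, 9, 10, 3, 1] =(0 12 1)(3 8 11)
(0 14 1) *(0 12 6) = (0 14 1 12 6) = [14, 12, 2, 3, 4, 5, 0, 7, 8, 9, 10, 11, 6, 13, 1]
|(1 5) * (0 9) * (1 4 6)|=4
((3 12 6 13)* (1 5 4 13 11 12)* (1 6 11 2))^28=(13)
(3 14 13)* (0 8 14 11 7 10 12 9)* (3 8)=(0 3 11 7 10 12 9)(8 14 13)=[3, 1, 2, 11, 4, 5, 6, 10, 14, 0, 12, 7, 9, 8, 13]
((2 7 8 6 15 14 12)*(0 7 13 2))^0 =(15)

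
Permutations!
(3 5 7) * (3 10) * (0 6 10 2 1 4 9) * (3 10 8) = (10)(0 6 8 3 5 7 2 1 4 9) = [6, 4, 1, 5, 9, 7, 8, 2, 3, 0, 10]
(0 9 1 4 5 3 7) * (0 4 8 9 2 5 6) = (0 2 5 3 7 4 6)(1 8 9) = [2, 8, 5, 7, 6, 3, 0, 4, 9, 1]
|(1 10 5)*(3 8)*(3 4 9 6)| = 15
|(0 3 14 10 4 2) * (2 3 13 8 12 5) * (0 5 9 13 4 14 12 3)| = |(0 4)(2 5)(3 12 9 13 8)(10 14)| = 10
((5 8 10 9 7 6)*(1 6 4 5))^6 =((1 6)(4 5 8 10 9 7))^6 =(10)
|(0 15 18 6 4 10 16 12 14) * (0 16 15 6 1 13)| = 24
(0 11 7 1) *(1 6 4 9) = (0 11 7 6 4 9 1) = [11, 0, 2, 3, 9, 5, 4, 6, 8, 1, 10, 7]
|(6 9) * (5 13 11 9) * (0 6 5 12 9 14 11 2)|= 14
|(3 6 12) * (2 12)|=4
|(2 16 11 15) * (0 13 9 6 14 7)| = |(0 13 9 6 14 7)(2 16 11 15)| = 12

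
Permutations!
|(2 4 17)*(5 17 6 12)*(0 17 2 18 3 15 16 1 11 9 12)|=14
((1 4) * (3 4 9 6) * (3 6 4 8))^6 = ((1 9 4)(3 8))^6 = (9)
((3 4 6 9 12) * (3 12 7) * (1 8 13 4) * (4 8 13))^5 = (1 9 8 3 6 13 7 4)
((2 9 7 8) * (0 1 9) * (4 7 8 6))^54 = (0 2 8 9 1)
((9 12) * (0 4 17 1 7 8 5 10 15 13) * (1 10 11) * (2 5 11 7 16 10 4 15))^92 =((0 15 13)(1 16 10 2 5 7 8 11)(4 17)(9 12))^92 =(17)(0 13 15)(1 5)(2 11)(7 16)(8 10)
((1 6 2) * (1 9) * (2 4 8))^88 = ((1 6 4 8 2 9))^88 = (1 2 4)(6 9 8)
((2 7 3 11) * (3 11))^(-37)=((2 7 11))^(-37)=(2 11 7)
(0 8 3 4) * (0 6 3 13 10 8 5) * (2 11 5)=[2, 1, 11, 4, 6, 0, 3, 7, 13, 9, 8, 5, 12, 10]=(0 2 11 5)(3 4 6)(8 13 10)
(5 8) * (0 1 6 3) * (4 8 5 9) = [1, 6, 2, 0, 8, 5, 3, 7, 9, 4] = (0 1 6 3)(4 8 9)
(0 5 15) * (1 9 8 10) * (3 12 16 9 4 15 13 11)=[5, 4, 2, 12, 15, 13, 6, 7, 10, 8, 1, 3, 16, 11, 14, 0, 9]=(0 5 13 11 3 12 16 9 8 10 1 4 15)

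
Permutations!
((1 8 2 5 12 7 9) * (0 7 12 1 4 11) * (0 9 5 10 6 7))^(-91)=((12)(1 8 2 10 6 7 5)(4 11 9))^(-91)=(12)(4 9 11)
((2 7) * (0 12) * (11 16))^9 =(0 12)(2 7)(11 16)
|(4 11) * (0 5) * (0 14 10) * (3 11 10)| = 7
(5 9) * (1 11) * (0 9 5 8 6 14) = (0 9 8 6 14)(1 11) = [9, 11, 2, 3, 4, 5, 14, 7, 6, 8, 10, 1, 12, 13, 0]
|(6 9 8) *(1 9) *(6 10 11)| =6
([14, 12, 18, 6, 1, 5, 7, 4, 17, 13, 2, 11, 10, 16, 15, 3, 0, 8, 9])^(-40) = [7, 9, 0, 12, 18, 5, 10, 2, 8, 15, 16, 11, 13, 3, 4, 1, 6, 17, 14]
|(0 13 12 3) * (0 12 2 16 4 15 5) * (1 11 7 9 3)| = |(0 13 2 16 4 15 5)(1 11 7 9 3 12)| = 42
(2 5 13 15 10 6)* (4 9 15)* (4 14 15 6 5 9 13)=(2 9 6)(4 13 14 15 10 5)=[0, 1, 9, 3, 13, 4, 2, 7, 8, 6, 5, 11, 12, 14, 15, 10]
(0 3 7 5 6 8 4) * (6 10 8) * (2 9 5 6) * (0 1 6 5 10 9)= (0 3 7 5 9 10 8 4 1 6 2)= [3, 6, 0, 7, 1, 9, 2, 5, 4, 10, 8]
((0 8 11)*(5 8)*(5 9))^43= (0 8 9 11 5)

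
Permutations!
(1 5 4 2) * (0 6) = [6, 5, 1, 3, 2, 4, 0] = (0 6)(1 5 4 2)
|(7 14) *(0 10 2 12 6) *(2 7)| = |(0 10 7 14 2 12 6)| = 7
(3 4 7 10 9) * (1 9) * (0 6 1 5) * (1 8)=(0 6 8 1 9 3 4 7 10 5)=[6, 9, 2, 4, 7, 0, 8, 10, 1, 3, 5]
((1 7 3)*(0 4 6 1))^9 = (0 1)(3 6)(4 7)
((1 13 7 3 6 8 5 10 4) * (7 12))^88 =((1 13 12 7 3 6 8 5 10 4))^88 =(1 10 8 3 12)(4 5 6 7 13)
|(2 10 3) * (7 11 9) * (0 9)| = |(0 9 7 11)(2 10 3)| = 12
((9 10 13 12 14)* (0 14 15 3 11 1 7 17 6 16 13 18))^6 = ((0 14 9 10 18)(1 7 17 6 16 13 12 15 3 11))^6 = (0 14 9 10 18)(1 12 17 3 16)(6 11 13 7 15)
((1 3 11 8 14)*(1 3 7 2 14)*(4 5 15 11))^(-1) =(1 8 11 15 5 4 3 14 2 7)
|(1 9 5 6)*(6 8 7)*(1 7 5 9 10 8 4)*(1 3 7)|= 8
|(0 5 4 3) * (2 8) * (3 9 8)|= |(0 5 4 9 8 2 3)|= 7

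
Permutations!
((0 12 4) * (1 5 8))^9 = (12)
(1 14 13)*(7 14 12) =(1 12 7 14 13) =[0, 12, 2, 3, 4, 5, 6, 14, 8, 9, 10, 11, 7, 1, 13]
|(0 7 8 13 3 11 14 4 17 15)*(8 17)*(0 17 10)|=|(0 7 10)(3 11 14 4 8 13)(15 17)|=6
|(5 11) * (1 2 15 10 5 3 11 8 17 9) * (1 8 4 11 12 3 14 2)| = 42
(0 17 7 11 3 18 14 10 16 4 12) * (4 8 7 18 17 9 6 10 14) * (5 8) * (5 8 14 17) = (0 9 6 10 16 8 7 11 3 5 14 17 18 4 12) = [9, 1, 2, 5, 12, 14, 10, 11, 7, 6, 16, 3, 0, 13, 17, 15, 8, 18, 4]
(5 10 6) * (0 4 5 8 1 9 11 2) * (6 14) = (0 4 5 10 14 6 8 1 9 11 2) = [4, 9, 0, 3, 5, 10, 8, 7, 1, 11, 14, 2, 12, 13, 6]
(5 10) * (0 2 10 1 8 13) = (0 2 10 5 1 8 13) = [2, 8, 10, 3, 4, 1, 6, 7, 13, 9, 5, 11, 12, 0]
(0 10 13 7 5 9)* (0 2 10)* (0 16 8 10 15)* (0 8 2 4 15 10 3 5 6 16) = (2 10 13 7 6 16)(3 5 9 4 15 8) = [0, 1, 10, 5, 15, 9, 16, 6, 3, 4, 13, 11, 12, 7, 14, 8, 2]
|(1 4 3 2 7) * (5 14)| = 10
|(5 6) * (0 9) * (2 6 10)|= 4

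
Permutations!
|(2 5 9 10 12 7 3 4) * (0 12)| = |(0 12 7 3 4 2 5 9 10)| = 9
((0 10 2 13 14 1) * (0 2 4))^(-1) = (0 4 10)(1 14 13 2)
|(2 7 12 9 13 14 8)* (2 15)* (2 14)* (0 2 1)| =21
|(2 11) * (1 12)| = |(1 12)(2 11)| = 2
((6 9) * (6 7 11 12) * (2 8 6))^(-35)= ((2 8 6 9 7 11 12))^(-35)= (12)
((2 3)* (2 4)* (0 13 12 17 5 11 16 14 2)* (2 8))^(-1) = (0 4 3 2 8 14 16 11 5 17 12 13)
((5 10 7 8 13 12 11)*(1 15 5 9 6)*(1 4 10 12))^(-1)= ((1 15 5 12 11 9 6 4 10 7 8 13))^(-1)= (1 13 8 7 10 4 6 9 11 12 5 15)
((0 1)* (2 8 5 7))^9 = (0 1)(2 8 5 7)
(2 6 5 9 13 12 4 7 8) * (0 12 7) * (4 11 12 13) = [13, 1, 6, 3, 0, 9, 5, 8, 2, 4, 10, 12, 11, 7] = (0 13 7 8 2 6 5 9 4)(11 12)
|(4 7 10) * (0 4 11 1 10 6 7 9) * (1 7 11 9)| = |(0 4 1 10 9)(6 11 7)| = 15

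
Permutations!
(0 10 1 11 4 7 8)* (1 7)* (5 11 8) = (0 10 7 5 11 4 1 8) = [10, 8, 2, 3, 1, 11, 6, 5, 0, 9, 7, 4]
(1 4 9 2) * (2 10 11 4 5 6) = (1 5 6 2)(4 9 10 11) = [0, 5, 1, 3, 9, 6, 2, 7, 8, 10, 11, 4]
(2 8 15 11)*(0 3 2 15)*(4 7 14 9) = (0 3 2 8)(4 7 14 9)(11 15) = [3, 1, 8, 2, 7, 5, 6, 14, 0, 4, 10, 15, 12, 13, 9, 11]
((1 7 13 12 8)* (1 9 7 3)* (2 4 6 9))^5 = (1 3)(2 13 6 8 7 4 12 9)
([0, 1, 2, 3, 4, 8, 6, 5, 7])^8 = [0, 1, 2, 3, 4, 7, 6, 8, 5]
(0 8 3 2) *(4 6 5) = (0 8 3 2)(4 6 5) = [8, 1, 0, 2, 6, 4, 5, 7, 3]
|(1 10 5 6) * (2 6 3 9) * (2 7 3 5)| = |(1 10 2 6)(3 9 7)| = 12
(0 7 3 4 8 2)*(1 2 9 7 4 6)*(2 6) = (0 4 8 9 7 3 2)(1 6) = [4, 6, 0, 2, 8, 5, 1, 3, 9, 7]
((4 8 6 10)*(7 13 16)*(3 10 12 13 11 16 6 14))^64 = (3 14 8 4 10)(6 12 13)(7 11 16) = ((3 10 4 8 14)(6 12 13)(7 11 16))^64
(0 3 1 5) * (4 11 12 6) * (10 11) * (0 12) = (0 3 1 5 12 6 4 10 11) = [3, 5, 2, 1, 10, 12, 4, 7, 8, 9, 11, 0, 6]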